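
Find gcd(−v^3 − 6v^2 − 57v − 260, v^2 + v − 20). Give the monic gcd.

v + 5

Apply the Euclidean algorithm:
  −v^3 − 6v^2 − 57v − 260 = (−v − 5)(v^2 + v − 20) + (−72v − 360)
  v^2 + v − 20 = (−(1/72)v + 1/18)(−72v − 360) + (0)
Last nonzero remainder: −72v − 360. Dividing through by −72 gives the monic gcd v + 5.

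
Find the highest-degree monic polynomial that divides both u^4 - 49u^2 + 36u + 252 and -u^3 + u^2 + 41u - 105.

Apply the Euclidean algorithm:
  u^4 - 49u^2 + 36u + 252 = (-u - 1)(-u^3 + u^2 + 41u - 105) + (-7u^2 - 28u + 147)
  -u^3 + u^2 + 41u - 105 = ((1/7)u - 5/7)(-7u^2 - 28u + 147) + (0)
Last nonzero remainder: -7u^2 - 28u + 147. Dividing through by -7 gives the monic gcd u^2 + 4u - 21.

u^2 + 4u - 21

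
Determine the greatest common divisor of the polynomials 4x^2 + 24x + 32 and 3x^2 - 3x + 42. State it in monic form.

1

Repeated division with remainder:
  4x^2 + 24x + 32 = (4/3)(3x^2 - 3x + 42) + (28x - 24)
  3x^2 - 3x + 42 = ((3/28)x - 3/196)(28x - 24) + (2040/49)
  28x - 24 = ((343/510)x - 49/85)(2040/49) + (0)
The last nonzero remainder is the constant 2040/49, so the polynomials are coprime and gcd = 1.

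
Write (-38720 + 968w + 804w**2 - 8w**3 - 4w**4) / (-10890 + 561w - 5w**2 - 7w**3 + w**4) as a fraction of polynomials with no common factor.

(352 - 12w - 4w**2)/(99 - 6w + w**2)

Euclidean algorithm in ℚ[w]:
  -4w**4 - 8w**3 + 804w**2 + 968w - 38720 = (-4)(w**4 - 7w**3 - 5w**2 + 561w - 10890) + (-36w**3 + 784w**2 + 3212w - 82280)
  w**4 - 7w**3 - 5w**2 + 561w - 10890 = (-(1/36)w - 133/324)(-36w**3 + 784w**2 + 3212w - 82280) + ((32890/81)w**2 - (32890/81)w - 3617900/81)
  -36w**3 + 784w**2 + 3212w - 82280 = (-(1458/16445)w + 2754/1495)((32890/81)w**2 - (32890/81)w - 3617900/81) + (0)
Last nonzero remainder: (32890/81)w**2 - (32890/81)w - 3617900/81. Dividing through by 32890/81 gives the monic gcd w**2 - w - 110.
Cancel w**2 - w - 110 from numerator and denominator to get the reduced form.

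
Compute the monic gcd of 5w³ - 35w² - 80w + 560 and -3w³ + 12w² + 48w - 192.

w² - 16

Euclidean algorithm in ℚ[w]:
  5w³ - 35w² - 80w + 560 = (-5/3)(-3w³ + 12w² + 48w - 192) + (-15w² + 240)
  -3w³ + 12w² + 48w - 192 = ((1/5)w - 4/5)(-15w² + 240) + (0)
Last nonzero remainder: -15w² + 240. Dividing through by -15 gives the monic gcd w² - 16.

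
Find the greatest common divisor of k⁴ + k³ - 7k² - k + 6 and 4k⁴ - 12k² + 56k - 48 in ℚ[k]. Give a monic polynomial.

k² + 2k - 3

Apply the Euclidean algorithm:
  k⁴ + k³ - 7k² - k + 6 = (1/4)(4k⁴ - 12k² + 56k - 48) + (k³ - 4k² - 15k + 18)
  4k⁴ - 12k² + 56k - 48 = (4k + 16)(k³ - 4k² - 15k + 18) + (112k² + 224k - 336)
  k³ - 4k² - 15k + 18 = ((1/112)k - 3/56)(112k² + 224k - 336) + (0)
Last nonzero remainder: 112k² + 224k - 336. Dividing through by 112 gives the monic gcd k² + 2k - 3.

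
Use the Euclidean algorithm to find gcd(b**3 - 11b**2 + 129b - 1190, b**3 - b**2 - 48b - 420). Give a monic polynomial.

b - 10

Apply the Euclidean algorithm:
  b**3 - 11b**2 + 129b - 1190 = (b**3 - b**2 - 48b - 420) + (-10b**2 + 177b - 770)
  b**3 - b**2 - 48b - 420 = (-(1/10)b - 167/100)(-10b**2 + 177b - 770) + ((17059/100)b - 17059/10)
  -10b**2 + 177b - 770 = (-(1000/17059)b + 1100/2437)((17059/100)b - 17059/10) + (0)
Last nonzero remainder: (17059/100)b - 17059/10. Dividing through by 17059/100 gives the monic gcd b - 10.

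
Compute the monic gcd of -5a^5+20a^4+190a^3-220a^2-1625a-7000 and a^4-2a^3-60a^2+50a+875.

By polynomial division,
  -5a^5+20a^4+190a^3-220a^2-1625a-7000 = (-5a+10)(a^4-2a^3-60a^2+50a+875) + (-90a^3+630a^2+2250a-15750)
  a^4-2a^3-60a^2+50a+875 = (-(1/90)a-1/18)(-90a^3+630a^2+2250a-15750) + (0)
Last nonzero remainder: -90a^3+630a^2+2250a-15750. Dividing through by -90 gives the monic gcd a^3-7a^2-25a+175.

a^3-7a^2-25a+175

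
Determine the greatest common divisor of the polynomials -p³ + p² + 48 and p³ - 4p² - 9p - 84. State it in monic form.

p² + 3p + 12

Euclidean algorithm in ℚ[p]:
  -p³ + p² + 48 = (-1)(p³ - 4p² - 9p - 84) + (-3p² - 9p - 36)
  p³ - 4p² - 9p - 84 = (-(1/3)p + 7/3)(-3p² - 9p - 36) + (0)
Last nonzero remainder: -3p² - 9p - 36. Dividing through by -3 gives the monic gcd p² + 3p + 12.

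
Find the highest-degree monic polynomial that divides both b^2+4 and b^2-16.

1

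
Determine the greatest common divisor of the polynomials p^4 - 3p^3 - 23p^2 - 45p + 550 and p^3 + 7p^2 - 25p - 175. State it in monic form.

p - 5

Repeated division with remainder:
  p^4 - 3p^3 - 23p^2 - 45p + 550 = (p - 10)(p^3 + 7p^2 - 25p - 175) + (72p^2 - 120p - 1200)
  p^3 + 7p^2 - 25p - 175 = ((1/72)p + 13/108)(72p^2 - 120p - 1200) + ((55/9)p - 275/9)
  72p^2 - 120p - 1200 = ((648/55)p + 432/11)((55/9)p - 275/9) + (0)
Last nonzero remainder: (55/9)p - 275/9. Dividing through by 55/9 gives the monic gcd p - 5.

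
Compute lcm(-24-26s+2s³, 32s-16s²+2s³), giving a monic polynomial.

48s+40s²-13s³-4s⁴+s⁵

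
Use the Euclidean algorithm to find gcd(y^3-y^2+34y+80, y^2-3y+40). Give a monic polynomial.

y^2-3y+40

Apply the Euclidean algorithm:
  y^3-y^2+34y+80 = (y+2)(y^2-3y+40) + (0)
The last nonzero remainder y^2-3y+40 is already monic.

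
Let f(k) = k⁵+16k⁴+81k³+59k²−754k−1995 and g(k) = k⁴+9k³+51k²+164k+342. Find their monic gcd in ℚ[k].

k²+7k+19

By polynomial division,
  k⁵+16k⁴+81k³+59k²−754k−1995 = (k+7)(k⁴+9k³+51k²+164k+342) + (−33k³−462k²−2244k−4389)
  k⁴+9k³+51k²+164k+342 = (−(1/33)k+5/33)(−33k³−462k²−2244k−4389) + (53k²+371k+1007)
  −33k³−462k²−2244k−4389 = (−(33/53)k−231/53)(53k²+371k+1007) + (0)
Last nonzero remainder: 53k²+371k+1007. Dividing through by 53 gives the monic gcd k²+7k+19.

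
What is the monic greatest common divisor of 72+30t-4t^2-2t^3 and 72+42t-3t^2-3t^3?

By polynomial division,
  -2t^3-4t^2+30t+72 = (2/3)(-3t^3-3t^2+42t+72) + (-2t^2+2t+24)
  -3t^3-3t^2+42t+72 = ((3/2)t+3)(-2t^2+2t+24) + (0)
Last nonzero remainder: -2t^2+2t+24. Dividing through by -2 gives the monic gcd t^2-t-12.

-12-t+t^2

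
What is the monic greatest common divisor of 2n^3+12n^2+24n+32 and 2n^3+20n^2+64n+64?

n+4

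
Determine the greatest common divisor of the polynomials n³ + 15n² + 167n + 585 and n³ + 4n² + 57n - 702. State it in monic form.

n² + 10n + 117

Apply the Euclidean algorithm:
  n³ + 15n² + 167n + 585 = (n³ + 4n² + 57n - 702) + (11n² + 110n + 1287)
  n³ + 4n² + 57n - 702 = ((1/11)n - 6/11)(11n² + 110n + 1287) + (0)
Last nonzero remainder: 11n² + 110n + 1287. Dividing through by 11 gives the monic gcd n² + 10n + 117.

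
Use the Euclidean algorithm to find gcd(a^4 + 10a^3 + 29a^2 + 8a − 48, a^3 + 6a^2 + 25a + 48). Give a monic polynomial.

a + 3

Euclidean algorithm in ℚ[a]:
  a^4 + 10a^3 + 29a^2 + 8a − 48 = (a + 4)(a^3 + 6a^2 + 25a + 48) + (−20a^2 − 140a − 240)
  a^3 + 6a^2 + 25a + 48 = (−(1/20)a + 1/20)(−20a^2 − 140a − 240) + (20a + 60)
  −20a^2 − 140a − 240 = (−a − 4)(20a + 60) + (0)
Last nonzero remainder: 20a + 60. Dividing through by 20 gives the monic gcd a + 3.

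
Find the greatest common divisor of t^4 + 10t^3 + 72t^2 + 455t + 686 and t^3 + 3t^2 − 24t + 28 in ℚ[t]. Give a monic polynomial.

t + 7

Euclidean algorithm in ℚ[t]:
  t^4 + 10t^3 + 72t^2 + 455t + 686 = (t + 7)(t^3 + 3t^2 − 24t + 28) + (75t^2 + 595t + 490)
  t^3 + 3t^2 − 24t + 28 = ((1/75)t − 74/1125)(75t^2 + 595t + 490) + ((1936/225)t + 13552/225)
  75t^2 + 595t + 490 = ((16875/1936)t + 7875/968)((1936/225)t + 13552/225) + (0)
Last nonzero remainder: (1936/225)t + 13552/225. Dividing through by 1936/225 gives the monic gcd t + 7.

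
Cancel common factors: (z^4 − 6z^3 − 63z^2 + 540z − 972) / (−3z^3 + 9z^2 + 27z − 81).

(−z^3 + 3z^2 + 72z − 324)/(3z^2 − 27)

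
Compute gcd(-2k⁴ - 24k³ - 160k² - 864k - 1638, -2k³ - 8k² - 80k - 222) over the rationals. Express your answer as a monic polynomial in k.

Repeated division with remainder:
  -2k⁴ - 24k³ - 160k² - 864k - 1638 = (k + 8)(-2k³ - 8k² - 80k - 222) + (-16k² - 2k + 138)
  -2k³ - 8k² - 80k - 222 = ((1/8)k + 31/64)(-16k² - 2k + 138) + (-(3081/32)k - 9243/32)
  -16k² - 2k + 138 = ((512/3081)k - 1472/3081)(-(3081/32)k - 9243/32) + (0)
Last nonzero remainder: -(3081/32)k - 9243/32. Dividing through by -3081/32 gives the monic gcd k + 3.

k + 3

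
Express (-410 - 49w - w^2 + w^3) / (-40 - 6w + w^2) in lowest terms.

Apply the Euclidean algorithm:
  w^3 - w^2 - 49w - 410 = (w + 5)(w^2 - 6w - 40) + (21w - 210)
  w^2 - 6w - 40 = ((1/21)w + 4/21)(21w - 210) + (0)
Last nonzero remainder: 21w - 210. Dividing through by 21 gives the monic gcd w - 10.
Cancel w - 10 from numerator and denominator to get the reduced form.

(41 + 9w + w^2)/(4 + w)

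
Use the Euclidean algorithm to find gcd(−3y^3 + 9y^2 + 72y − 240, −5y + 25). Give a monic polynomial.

Repeated division with remainder:
  −3y^3 + 9y^2 + 72y − 240 = ((3/5)y^2 + (6/5)y − 42/5)(−5y + 25) + (−30)
  −5y + 25 = ((1/6)y − 5/6)(−30) + (0)
The last nonzero remainder is the constant −30, so the polynomials are coprime and gcd = 1.

1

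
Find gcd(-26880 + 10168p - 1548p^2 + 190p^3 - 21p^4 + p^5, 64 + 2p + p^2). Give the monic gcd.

64 + 2p + p^2

Apply the Euclidean algorithm:
  p^5 - 21p^4 + 190p^3 - 1548p^2 + 10168p - 26880 = (p^3 - 23p^2 + 172p - 420)(p^2 + 2p + 64) + (0)
The last nonzero remainder p^2 + 2p + 64 is already monic.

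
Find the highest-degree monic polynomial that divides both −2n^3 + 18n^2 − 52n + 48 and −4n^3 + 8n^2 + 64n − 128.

Repeated division with remainder:
  −2n^3 + 18n^2 − 52n + 48 = (1/2)(−4n^3 + 8n^2 + 64n − 128) + (14n^2 − 84n + 112)
  −4n^3 + 8n^2 + 64n − 128 = (−(2/7)n − 8/7)(14n^2 − 84n + 112) + (0)
Last nonzero remainder: 14n^2 − 84n + 112. Dividing through by 14 gives the monic gcd n^2 − 6n + 8.

n^2 − 6n + 8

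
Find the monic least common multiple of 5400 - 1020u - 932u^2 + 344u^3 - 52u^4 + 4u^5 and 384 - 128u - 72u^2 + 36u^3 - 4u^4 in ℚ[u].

By polynomial division,
  4u^5 - 52u^4 + 344u^3 - 932u^2 - 1020u + 5400 = (-u + 4)(-4u^4 + 36u^3 - 72u^2 - 128u + 384) + (128u^3 - 772u^2 - 124u + 3864)
  -4u^4 + 36u^3 - 72u^2 - 128u + 384 = (-(1/32)u + 95/1024)(128u^3 - 772u^2 - 124u + 3864) + (-(1089/256)u^2 + (1089/256)u + 3267/128)
  128u^3 - 772u^2 - 124u + 3864 = (-(32768/1089)u + 164864/1089)(-(1089/256)u^2 + (1089/256)u + 3267/128) + (0)
Last nonzero remainder: -(1089/256)u^2 + (1089/256)u + 3267/128. Dividing through by -1089/256 gives the monic gcd u^2 - u - 6.
Then lcm(f, g) = f·g / gcd(f, g); expanding and making the result monic gives the answer.

21600 - 14880u - 338u^2 + 2985u^3 - 1129u^4 + 206u^5 - 21u^6 + u^7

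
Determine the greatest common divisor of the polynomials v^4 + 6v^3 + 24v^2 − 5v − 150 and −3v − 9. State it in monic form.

Repeated division with remainder:
  v^4 + 6v^3 + 24v^2 − 5v − 150 = (−(1/3)v^3 − v^2 − 5v + 50/3)(−3v − 9) + (0)
Last nonzero remainder: −3v − 9. Dividing through by −3 gives the monic gcd v + 3.

v + 3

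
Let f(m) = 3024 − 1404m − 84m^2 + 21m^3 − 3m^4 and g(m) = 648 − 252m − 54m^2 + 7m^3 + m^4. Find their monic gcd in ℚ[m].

−12 + 4m + m^2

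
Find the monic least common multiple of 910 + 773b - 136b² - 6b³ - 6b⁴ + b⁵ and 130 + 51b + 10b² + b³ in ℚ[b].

4550 + 4775b + 93b² - 166b³ - 36b⁴ - b⁵ + b⁶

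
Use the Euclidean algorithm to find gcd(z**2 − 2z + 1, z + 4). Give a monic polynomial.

Repeated division with remainder:
  z**2 − 2z + 1 = (z − 6)(z + 4) + (25)
  z + 4 = ((1/25)z + 4/25)(25) + (0)
The last nonzero remainder is the constant 25, so the polynomials are coprime and gcd = 1.

1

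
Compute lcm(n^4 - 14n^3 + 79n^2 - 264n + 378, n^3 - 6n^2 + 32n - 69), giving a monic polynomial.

n^6 - 17n^5 + 144n^4 - 823n^3 + 2987n^2 - 7206n + 8694

Euclidean algorithm in ℚ[n]:
  n^4 - 14n^3 + 79n^2 - 264n + 378 = (n - 8)(n^3 - 6n^2 + 32n - 69) + (-n^2 + 61n - 174)
  n^3 - 6n^2 + 32n - 69 = (-n - 55)(-n^2 + 61n - 174) + (3213n - 9639)
  -n^2 + 61n - 174 = (-(1/3213)n + 58/3213)(3213n - 9639) + (0)
Last nonzero remainder: 3213n - 9639. Dividing through by 3213 gives the monic gcd n - 3.
Then lcm(f, g) = f·g / gcd(f, g); expanding and making the result monic gives the answer.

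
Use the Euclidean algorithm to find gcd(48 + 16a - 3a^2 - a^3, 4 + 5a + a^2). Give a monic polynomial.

4 + a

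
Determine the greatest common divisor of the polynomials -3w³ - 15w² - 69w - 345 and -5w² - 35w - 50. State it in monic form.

w + 5

Apply the Euclidean algorithm:
  -3w³ - 15w² - 69w - 345 = ((3/5)w - 6/5)(-5w² - 35w - 50) + (-81w - 405)
  -5w² - 35w - 50 = ((5/81)w + 10/81)(-81w - 405) + (0)
Last nonzero remainder: -81w - 405. Dividing through by -81 gives the monic gcd w + 5.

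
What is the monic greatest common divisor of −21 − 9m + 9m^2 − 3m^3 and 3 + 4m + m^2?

Euclidean algorithm in ℚ[m]:
  −3m^3 + 9m^2 − 9m − 21 = (−3m + 21)(m^2 + 4m + 3) + (−84m − 84)
  m^2 + 4m + 3 = (−(1/84)m − 1/28)(−84m − 84) + (0)
Last nonzero remainder: −84m − 84. Dividing through by −84 gives the monic gcd m + 1.

1 + m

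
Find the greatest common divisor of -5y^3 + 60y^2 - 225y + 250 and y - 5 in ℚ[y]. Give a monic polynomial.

Euclidean algorithm in ℚ[y]:
  -5y^3 + 60y^2 - 225y + 250 = (-5y^2 + 35y - 50)(y - 5) + (0)
The last nonzero remainder y - 5 is already monic.

y - 5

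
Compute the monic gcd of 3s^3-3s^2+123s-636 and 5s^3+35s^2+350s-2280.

s-4

Apply the Euclidean algorithm:
  3s^3-3s^2+123s-636 = (3/5)(5s^3+35s^2+350s-2280) + (-24s^2-87s+732)
  5s^3+35s^2+350s-2280 = (-(5/24)s-45/64)(-24s^2-87s+732) + ((28245/64)s-28245/16)
  -24s^2-87s+732 = (-(512/9415)s-3904/9415)((28245/64)s-28245/16) + (0)
Last nonzero remainder: (28245/64)s-28245/16. Dividing through by 28245/64 gives the monic gcd s-4.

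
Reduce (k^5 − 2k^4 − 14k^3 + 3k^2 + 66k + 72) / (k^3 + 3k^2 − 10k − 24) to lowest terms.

(k^3 − k^2 − 9k − 12)/(k + 4)

Apply the Euclidean algorithm:
  k^5 − 2k^4 − 14k^3 + 3k^2 + 66k + 72 = (k^2 − 5k + 11)(k^3 + 3k^2 − 10k − 24) + (−56k^2 + 56k + 336)
  k^3 + 3k^2 − 10k − 24 = (−(1/56)k − 1/14)(−56k^2 + 56k + 336) + (0)
Last nonzero remainder: −56k^2 + 56k + 336. Dividing through by −56 gives the monic gcd k^2 − k − 6.
Cancel k^2 − k − 6 from numerator and denominator to get the reduced form.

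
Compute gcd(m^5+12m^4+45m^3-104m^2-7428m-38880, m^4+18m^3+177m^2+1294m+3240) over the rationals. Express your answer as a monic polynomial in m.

m^3+14m^2+121m+810

Euclidean algorithm in ℚ[m]:
  m^5+12m^4+45m^3-104m^2-7428m-38880 = (m-6)(m^4+18m^3+177m^2+1294m+3240) + (-24m^3-336m^2-2904m-19440)
  m^4+18m^3+177m^2+1294m+3240 = (-(1/24)m-1/6)(-24m^3-336m^2-2904m-19440) + (0)
Last nonzero remainder: -24m^3-336m^2-2904m-19440. Dividing through by -24 gives the monic gcd m^3+14m^2+121m+810.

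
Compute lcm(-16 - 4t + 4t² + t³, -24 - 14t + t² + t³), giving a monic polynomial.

192 + 64t - 60t² - 20t³ + 3t⁴ + t⁵

Apply the Euclidean algorithm:
  t³ + 4t² - 4t - 16 = (t³ + t² - 14t - 24) + (3t² + 10t + 8)
  t³ + t² - 14t - 24 = ((1/3)t - 7/9)(3t² + 10t + 8) + (-(80/9)t - 160/9)
  3t² + 10t + 8 = (-(27/80)t - 9/20)(-(80/9)t - 160/9) + (0)
Last nonzero remainder: -(80/9)t - 160/9. Dividing through by -80/9 gives the monic gcd t + 2.
Then lcm(f, g) = f·g / gcd(f, g); expanding and making the result monic gives the answer.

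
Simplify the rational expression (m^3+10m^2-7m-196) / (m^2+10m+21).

By polynomial division,
  m^3+10m^2-7m-196 = (m)(m^2+10m+21) + (-28m-196)
  m^2+10m+21 = (-(1/28)m-3/28)(-28m-196) + (0)
Last nonzero remainder: -28m-196. Dividing through by -28 gives the monic gcd m+7.
Cancel m+7 from numerator and denominator to get the reduced form.

(m^2+3m-28)/(m+3)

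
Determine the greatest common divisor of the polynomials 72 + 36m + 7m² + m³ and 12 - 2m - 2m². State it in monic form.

Euclidean algorithm in ℚ[m]:
  m³ + 7m² + 36m + 72 = (-(1/2)m - 3)(-2m² - 2m + 12) + (36m + 108)
  -2m² - 2m + 12 = (-(1/18)m + 1/9)(36m + 108) + (0)
Last nonzero remainder: 36m + 108. Dividing through by 36 gives the monic gcd m + 3.

3 + m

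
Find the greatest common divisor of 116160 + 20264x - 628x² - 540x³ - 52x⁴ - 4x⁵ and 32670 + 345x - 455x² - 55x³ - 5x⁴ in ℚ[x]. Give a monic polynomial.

By polynomial division,
  -4x⁵ - 52x⁴ - 540x³ - 628x² + 20264x + 116160 = ((4/5)x + 8/5)(-5x⁴ - 55x³ - 455x² + 345x + 32670) + (-88x³ - 176x² - 6424x + 63888)
  -5x⁴ - 55x³ - 455x² + 345x + 32670 = ((5/88)x + 45/88)(-88x³ - 176x² - 6424x + 63888) + (0)
Last nonzero remainder: -88x³ - 176x² - 6424x + 63888. Dividing through by -88 gives the monic gcd x³ + 2x² + 73x - 726.

-726 + 73x + 2x² + x³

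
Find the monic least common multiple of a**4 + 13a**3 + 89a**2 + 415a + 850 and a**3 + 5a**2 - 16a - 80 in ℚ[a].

Repeated division with remainder:
  a**4 + 13a**3 + 89a**2 + 415a + 850 = (a + 8)(a**3 + 5a**2 - 16a - 80) + (65a**2 + 623a + 1490)
  a**3 + 5a**2 - 16a - 80 = ((1/65)a - 298/4225)(65a**2 + 623a + 1490) + ((21204/4225)a + 21204/845)
  65a**2 + 623a + 1490 = ((274625/21204)a + 629525/10602)((21204/4225)a + 21204/845) + (0)
Last nonzero remainder: (21204/4225)a + 21204/845. Dividing through by 21204/4225 gives the monic gcd a + 5.
Then lcm(f, g) = f·g / gcd(f, g); expanding and making the result monic gives the answer.

a**6 + 13a**5 + 73a**4 + 207a**3 - 574a**2 - 6640a - 13600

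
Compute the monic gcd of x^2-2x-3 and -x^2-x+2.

Apply the Euclidean algorithm:
  x^2-2x-3 = (-1)(-x^2-x+2) + (-3x-1)
  -x^2-x+2 = ((1/3)x+2/9)(-3x-1) + (20/9)
  -3x-1 = (-(27/20)x-9/20)(20/9) + (0)
The last nonzero remainder is the constant 20/9, so the polynomials are coprime and gcd = 1.

1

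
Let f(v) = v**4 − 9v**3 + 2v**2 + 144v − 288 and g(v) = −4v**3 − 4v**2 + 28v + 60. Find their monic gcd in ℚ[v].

v − 3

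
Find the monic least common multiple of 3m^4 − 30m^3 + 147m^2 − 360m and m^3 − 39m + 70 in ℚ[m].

m^6 − 5m^5 − 15m^4 + 265m^3 − 1286m^2 + 1680m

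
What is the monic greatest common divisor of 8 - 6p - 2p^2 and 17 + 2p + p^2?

1

By polynomial division,
  -2p^2 - 6p + 8 = (-2)(p^2 + 2p + 17) + (-2p + 42)
  p^2 + 2p + 17 = (-(1/2)p - 23/2)(-2p + 42) + (500)
  -2p + 42 = (-(1/250)p + 21/250)(500) + (0)
The last nonzero remainder is the constant 500, so the polynomials are coprime and gcd = 1.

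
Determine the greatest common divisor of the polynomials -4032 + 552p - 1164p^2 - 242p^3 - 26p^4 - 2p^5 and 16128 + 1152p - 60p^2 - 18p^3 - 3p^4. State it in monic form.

Apply the Euclidean algorithm:
  -2p^5 - 26p^4 - 242p^3 - 1164p^2 + 552p - 4032 = ((2/3)p + 14/3)(-3p^4 - 18p^3 - 60p^2 + 1152p + 16128) + (-118p^3 - 1652p^2 - 15576p - 79296)
  -3p^4 - 18p^3 - 60p^2 + 1152p + 16128 = ((3/118)p - 12/59)(-118p^3 - 1652p^2 - 15576p - 79296) + (0)
Last nonzero remainder: -118p^3 - 1652p^2 - 15576p - 79296. Dividing through by -118 gives the monic gcd p^3 + 14p^2 + 132p + 672.

672 + 132p + 14p^2 + p^3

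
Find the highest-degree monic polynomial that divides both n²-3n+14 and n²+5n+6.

1

Euclidean algorithm in ℚ[n]:
  n²-3n+14 = (n²+5n+6) + (-8n+8)
  n²+5n+6 = (-(1/8)n-3/4)(-8n+8) + (12)
  -8n+8 = (-(2/3)n+2/3)(12) + (0)
The last nonzero remainder is the constant 12, so the polynomials are coprime and gcd = 1.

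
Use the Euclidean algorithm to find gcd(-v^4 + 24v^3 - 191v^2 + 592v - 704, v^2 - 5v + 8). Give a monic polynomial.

v^2 - 5v + 8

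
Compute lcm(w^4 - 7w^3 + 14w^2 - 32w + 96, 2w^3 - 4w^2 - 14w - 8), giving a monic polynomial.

w^6 - 5w^5 + w^4 - 11w^3 + 46w^2 + 160w + 96

By polynomial division,
  w^4 - 7w^3 + 14w^2 - 32w + 96 = ((1/2)w - 5/2)(2w^3 - 4w^2 - 14w - 8) + (11w^2 - 63w + 76)
  2w^3 - 4w^2 - 14w - 8 = ((2/11)w + 82/121)(11w^2 - 63w + 76) + ((1800/121)w - 7200/121)
  11w^2 - 63w + 76 = ((1331/1800)w - 2299/1800)((1800/121)w - 7200/121) + (0)
Last nonzero remainder: (1800/121)w - 7200/121. Dividing through by 1800/121 gives the monic gcd w - 4.
Then lcm(f, g) = f·g / gcd(f, g); expanding and making the result monic gives the answer.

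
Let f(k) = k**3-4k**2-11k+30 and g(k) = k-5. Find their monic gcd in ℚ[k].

Euclidean algorithm in ℚ[k]:
  k**3-4k**2-11k+30 = (k**2+k-6)(k-5) + (0)
The last nonzero remainder k-5 is already monic.

k-5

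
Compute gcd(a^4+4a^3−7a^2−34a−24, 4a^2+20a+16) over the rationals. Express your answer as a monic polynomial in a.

a^2+5a+4

Euclidean algorithm in ℚ[a]:
  a^4+4a^3−7a^2−34a−24 = ((1/4)a^2−(1/4)a−3/2)(4a^2+20a+16) + (0)
Last nonzero remainder: 4a^2+20a+16. Dividing through by 4 gives the monic gcd a^2+5a+4.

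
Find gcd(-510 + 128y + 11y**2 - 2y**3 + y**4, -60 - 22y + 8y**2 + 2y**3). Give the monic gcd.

-15 + 2y + y**2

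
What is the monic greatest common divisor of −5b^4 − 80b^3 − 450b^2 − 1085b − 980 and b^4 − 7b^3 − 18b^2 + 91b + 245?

By polynomial division,
  −5b^4 − 80b^3 − 450b^2 − 1085b − 980 = (−5)(b^4 − 7b^3 − 18b^2 + 91b + 245) + (−115b^3 − 540b^2 − 630b + 245)
  b^4 − 7b^3 − 18b^2 + 91b + 245 = (−(1/115)b + 269/2645)(−115b^3 − 540b^2 − 630b + 245) + ((16632/529)b^2 + (83160/529)b + 116424/529)
  −115b^3 − 540b^2 − 630b + 245 = (−(60835/16632)b + 2645/2376)((16632/529)b^2 + (83160/529)b + 116424/529) + (0)
Last nonzero remainder: (16632/529)b^2 + (83160/529)b + 116424/529. Dividing through by 16632/529 gives the monic gcd b^2 + 5b + 7.

b^2 + 5b + 7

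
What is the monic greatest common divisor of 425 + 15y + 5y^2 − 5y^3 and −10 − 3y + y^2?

By polynomial division,
  −5y^3 + 5y^2 + 15y + 425 = (−5y − 10)(y^2 − 3y − 10) + (−65y + 325)
  y^2 − 3y − 10 = (−(1/65)y − 2/65)(−65y + 325) + (0)
Last nonzero remainder: −65y + 325. Dividing through by −65 gives the monic gcd y − 5.

−5 + y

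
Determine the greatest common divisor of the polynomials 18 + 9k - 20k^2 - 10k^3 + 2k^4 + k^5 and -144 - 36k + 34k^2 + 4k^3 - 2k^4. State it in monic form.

-18 - 9k + 2k^2 + k^3

Euclidean algorithm in ℚ[k]:
  k^5 + 2k^4 - 10k^3 - 20k^2 + 9k + 18 = (-(1/2)k - 2)(-2k^4 + 4k^3 + 34k^2 - 36k - 144) + (15k^3 + 30k^2 - 135k - 270)
  -2k^4 + 4k^3 + 34k^2 - 36k - 144 = (-(2/15)k + 8/15)(15k^3 + 30k^2 - 135k - 270) + (0)
Last nonzero remainder: 15k^3 + 30k^2 - 135k - 270. Dividing through by 15 gives the monic gcd k^3 + 2k^2 - 9k - 18.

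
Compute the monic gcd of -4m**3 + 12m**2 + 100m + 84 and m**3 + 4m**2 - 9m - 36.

m + 3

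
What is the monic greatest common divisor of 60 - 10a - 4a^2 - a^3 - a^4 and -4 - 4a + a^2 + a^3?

-2 + a

By polynomial division,
  -a^4 - a^3 - 4a^2 - 10a + 60 = (-a)(a^3 + a^2 - 4a - 4) + (-8a^2 - 14a + 60)
  a^3 + a^2 - 4a - 4 = (-(1/8)a + 3/32)(-8a^2 - 14a + 60) + ((77/16)a - 77/8)
  -8a^2 - 14a + 60 = (-(128/77)a - 480/77)((77/16)a - 77/8) + (0)
Last nonzero remainder: (77/16)a - 77/8. Dividing through by 77/16 gives the monic gcd a - 2.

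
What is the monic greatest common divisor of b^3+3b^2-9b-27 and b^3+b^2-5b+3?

b+3

By polynomial division,
  b^3+3b^2-9b-27 = (b^3+b^2-5b+3) + (2b^2-4b-30)
  b^3+b^2-5b+3 = ((1/2)b+3/2)(2b^2-4b-30) + (16b+48)
  2b^2-4b-30 = ((1/8)b-5/8)(16b+48) + (0)
Last nonzero remainder: 16b+48. Dividing through by 16 gives the monic gcd b+3.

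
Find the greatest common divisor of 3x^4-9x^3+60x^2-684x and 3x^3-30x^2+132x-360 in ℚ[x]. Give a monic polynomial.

x-6

By polynomial division,
  3x^4-9x^3+60x^2-684x = (x+7)(3x^3-30x^2+132x-360) + (138x^2-1248x+2520)
  3x^3-30x^2+132x-360 = ((1/46)x-11/529)(138x^2-1248x+2520) + ((27120/529)x-162720/529)
  138x^2-1248x+2520 = ((12167/4520)x-3703/452)((27120/529)x-162720/529) + (0)
Last nonzero remainder: (27120/529)x-162720/529. Dividing through by 27120/529 gives the monic gcd x-6.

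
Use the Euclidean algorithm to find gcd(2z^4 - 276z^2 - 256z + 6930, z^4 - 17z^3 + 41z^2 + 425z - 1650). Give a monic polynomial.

z^2 - 16z + 55

Euclidean algorithm in ℚ[z]:
  2z^4 - 276z^2 - 256z + 6930 = (2)(z^4 - 17z^3 + 41z^2 + 425z - 1650) + (34z^3 - 358z^2 - 1106z + 10230)
  z^4 - 17z^3 + 41z^2 + 425z - 1650 = ((1/34)z - 55/289)(34z^3 - 358z^2 - 1106z + 10230) + ((1560/289)z^2 - (24960/289)z + 85800/289)
  34z^3 - 358z^2 - 1106z + 10230 = ((4913/780)z + 8959/260)((1560/289)z^2 - (24960/289)z + 85800/289) + (0)
Last nonzero remainder: (1560/289)z^2 - (24960/289)z + 85800/289. Dividing through by 1560/289 gives the monic gcd z^2 - 16z + 55.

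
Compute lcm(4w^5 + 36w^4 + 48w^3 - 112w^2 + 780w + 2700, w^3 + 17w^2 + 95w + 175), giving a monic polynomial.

w^6 + 16w^5 + 75w^4 + 56w^3 - w^2 + 2040w + 4725

Apply the Euclidean algorithm:
  4w^5 + 36w^4 + 48w^3 - 112w^2 + 780w + 2700 = (4w^2 - 32w + 212)(w^3 + 17w^2 + 95w + 175) + (-1376w^2 - 13760w - 34400)
  w^3 + 17w^2 + 95w + 175 = (-(1/1376)w - 7/1376)(-1376w^2 - 13760w - 34400) + (0)
Last nonzero remainder: -1376w^2 - 13760w - 34400. Dividing through by -1376 gives the monic gcd w^2 + 10w + 25.
Then lcm(f, g) = f·g / gcd(f, g); expanding and making the result monic gives the answer.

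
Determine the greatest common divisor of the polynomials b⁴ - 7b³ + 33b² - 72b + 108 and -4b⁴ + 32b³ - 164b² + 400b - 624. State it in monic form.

Repeated division with remainder:
  b⁴ - 7b³ + 33b² - 72b + 108 = (-1/4)(-4b⁴ + 32b³ - 164b² + 400b - 624) + (b³ - 8b² + 28b - 48)
  -4b⁴ + 32b³ - 164b² + 400b - 624 = (-4b)(b³ - 8b² + 28b - 48) + (-52b² + 208b - 624)
  b³ - 8b² + 28b - 48 = (-(1/52)b + 1/13)(-52b² + 208b - 624) + (0)
Last nonzero remainder: -52b² + 208b - 624. Dividing through by -52 gives the monic gcd b² - 4b + 12.

b² - 4b + 12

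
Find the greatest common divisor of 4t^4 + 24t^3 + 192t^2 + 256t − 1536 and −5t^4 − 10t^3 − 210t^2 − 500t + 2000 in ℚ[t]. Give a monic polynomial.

Euclidean algorithm in ℚ[t]:
  4t^4 + 24t^3 + 192t^2 + 256t − 1536 = (−4/5)(−5t^4 − 10t^3 − 210t^2 − 500t + 2000) + (16t^3 + 24t^2 − 144t + 64)
  −5t^4 − 10t^3 − 210t^2 − 500t + 2000 = (−(5/16)t − 5/32)(16t^3 + 24t^2 − 144t + 64) + (−(1005/4)t^2 − (1005/2)t + 2010)
  16t^3 + 24t^2 − 144t + 64 = (−(64/1005)t + 32/1005)(−(1005/4)t^2 − (1005/2)t + 2010) + (0)
Last nonzero remainder: −(1005/4)t^2 − (1005/2)t + 2010. Dividing through by −1005/4 gives the monic gcd t^2 + 2t − 8.

t^2 + 2t − 8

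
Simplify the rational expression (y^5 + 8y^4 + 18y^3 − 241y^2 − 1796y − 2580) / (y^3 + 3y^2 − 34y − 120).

(y^3 + 9y^2 + 57y + 86)/(y + 4)

By polynomial division,
  y^5 + 8y^4 + 18y^3 − 241y^2 − 1796y − 2580 = (y^2 + 5y + 37)(y^3 + 3y^2 − 34y − 120) + (−62y^2 + 62y + 1860)
  y^3 + 3y^2 − 34y − 120 = (−(1/62)y − 2/31)(−62y^2 + 62y + 1860) + (0)
Last nonzero remainder: −62y^2 + 62y + 1860. Dividing through by −62 gives the monic gcd y^2 − y − 30.
Cancel y^2 − y − 30 from numerator and denominator to get the reduced form.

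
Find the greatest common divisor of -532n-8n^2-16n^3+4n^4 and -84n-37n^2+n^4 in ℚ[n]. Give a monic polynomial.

-7n+n^2

Repeated division with remainder:
  4n^4-16n^3-8n^2-532n = (4)(n^4-37n^2-84n) + (-16n^3+140n^2-196n)
  n^4-37n^2-84n = (-(1/16)n-35/64)(-16n^3+140n^2-196n) + ((437/16)n^2-(3059/16)n)
  -16n^3+140n^2-196n = (-(256/437)n+448/437)((437/16)n^2-(3059/16)n) + (0)
Last nonzero remainder: (437/16)n^2-(3059/16)n. Dividing through by 437/16 gives the monic gcd n^2-7n.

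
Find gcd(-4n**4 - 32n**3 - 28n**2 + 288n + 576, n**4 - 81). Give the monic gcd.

Euclidean algorithm in ℚ[n]:
  -4n**4 - 32n**3 - 28n**2 + 288n + 576 = (-4)(n**4 - 81) + (-32n**3 - 28n**2 + 288n + 252)
  n**4 - 81 = (-(1/32)n + 7/256)(-32n**3 - 28n**2 + 288n + 252) + ((625/64)n**2 - 5625/64)
  -32n**3 - 28n**2 + 288n + 252 = (-(2048/625)n - 1792/625)((625/64)n**2 - 5625/64) + (0)
Last nonzero remainder: (625/64)n**2 - 5625/64. Dividing through by 625/64 gives the monic gcd n**2 - 9.

n**2 - 9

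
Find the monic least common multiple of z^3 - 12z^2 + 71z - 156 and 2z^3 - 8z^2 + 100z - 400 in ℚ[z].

z^5 - 12z^4 + 121z^3 - 756z^2 + 3550z - 7800

By polynomial division,
  z^3 - 12z^2 + 71z - 156 = (1/2)(2z^3 - 8z^2 + 100z - 400) + (-8z^2 + 21z + 44)
  2z^3 - 8z^2 + 100z - 400 = (-(1/4)z + 11/32)(-8z^2 + 21z + 44) + ((3321/32)z - 3321/8)
  -8z^2 + 21z + 44 = (-(256/3321)z - 352/3321)((3321/32)z - 3321/8) + (0)
Last nonzero remainder: (3321/32)z - 3321/8. Dividing through by 3321/32 gives the monic gcd z - 4.
Then lcm(f, g) = f·g / gcd(f, g); expanding and making the result monic gives the answer.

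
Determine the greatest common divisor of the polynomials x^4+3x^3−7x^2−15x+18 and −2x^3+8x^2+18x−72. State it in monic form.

x+3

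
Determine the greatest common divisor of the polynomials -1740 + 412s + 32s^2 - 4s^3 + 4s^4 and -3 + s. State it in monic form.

-3 + s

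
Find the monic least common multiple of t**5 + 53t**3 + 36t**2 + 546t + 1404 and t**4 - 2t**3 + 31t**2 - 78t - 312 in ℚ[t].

t**6 - 4t**5 + 53t**4 - 176t**3 + 402t**2 - 780t - 5616

Apply the Euclidean algorithm:
  t**5 + 53t**3 + 36t**2 + 546t + 1404 = (t + 2)(t**4 - 2t**3 + 31t**2 - 78t - 312) + (26t**3 + 52t**2 + 1014t + 2028)
  t**4 - 2t**3 + 31t**2 - 78t - 312 = ((1/26)t - 2/13)(26t**3 + 52t**2 + 1014t + 2028) + (0)
Last nonzero remainder: 26t**3 + 52t**2 + 1014t + 2028. Dividing through by 26 gives the monic gcd t**3 + 2t**2 + 39t + 78.
Then lcm(f, g) = f·g / gcd(f, g); expanding and making the result monic gives the answer.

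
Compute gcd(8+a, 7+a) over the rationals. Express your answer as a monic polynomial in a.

1

Apply the Euclidean algorithm:
  a+8 = (a+7) + (1)
  a+7 = (a+7)(1) + (0)
The last nonzero remainder is the constant 1, so the polynomials are coprime and gcd = 1.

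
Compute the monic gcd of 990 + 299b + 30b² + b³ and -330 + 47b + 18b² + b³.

Repeated division with remainder:
  b³ + 30b² + 299b + 990 = (b³ + 18b² + 47b - 330) + (12b² + 252b + 1320)
  b³ + 18b² + 47b - 330 = ((1/12)b - 1/4)(12b² + 252b + 1320) + (0)
Last nonzero remainder: 12b² + 252b + 1320. Dividing through by 12 gives the monic gcd b² + 21b + 110.

110 + 21b + b²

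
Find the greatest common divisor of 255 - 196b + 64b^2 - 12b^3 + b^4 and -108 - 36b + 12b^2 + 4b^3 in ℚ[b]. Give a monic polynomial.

-3 + b

Apply the Euclidean algorithm:
  b^4 - 12b^3 + 64b^2 - 196b + 255 = ((1/4)b - 15/4)(4b^3 + 12b^2 - 36b - 108) + (118b^2 - 304b - 150)
  4b^3 + 12b^2 - 36b - 108 = ((2/59)b + 658/3481)(118b^2 - 304b - 150) + ((92416/3481)b - 277248/3481)
  118b^2 - 304b - 150 = ((205379/46208)b + 87025/46208)((92416/3481)b - 277248/3481) + (0)
Last nonzero remainder: (92416/3481)b - 277248/3481. Dividing through by 92416/3481 gives the monic gcd b - 3.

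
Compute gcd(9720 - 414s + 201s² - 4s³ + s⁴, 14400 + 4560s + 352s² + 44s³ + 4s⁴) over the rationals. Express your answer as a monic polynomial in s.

Apply the Euclidean algorithm:
  s⁴ - 4s³ + 201s² - 414s + 9720 = (1/4)(4s⁴ + 44s³ + 352s² + 4560s + 14400) + (-15s³ + 113s² - 1554s + 6120)
  4s⁴ + 44s³ + 352s² + 4560s + 14400 = (-(4/15)s - 1112/225)(-15s³ + 113s² - 1554s + 6120) + ((111616/225)s² - (111616/75)s + 223232/5)
  -15s³ + 113s² - 1554s + 6120 = (-(3375/111616)s + 3825/27904)((111616/225)s² - (111616/75)s + 223232/5) + (0)
Last nonzero remainder: (111616/225)s² - (111616/75)s + 223232/5. Dividing through by 111616/225 gives the monic gcd s² - 3s + 90.

90 - 3s + s²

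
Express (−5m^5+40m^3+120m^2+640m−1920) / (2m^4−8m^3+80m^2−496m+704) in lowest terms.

Euclidean algorithm in ℚ[m]:
  −5m^5+40m^3+120m^2+640m−1920 = (−(5/2)m−10)(2m^4−8m^3+80m^2−496m+704) + (160m^3−320m^2−2560m+5120)
  2m^4−8m^3+80m^2−496m+704 = ((1/80)m−1/40)(160m^3−320m^2−2560m+5120) + (104m^2−624m+832)
  160m^3−320m^2−2560m+5120 = ((20/13)m+80/13)(104m^2−624m+832) + (0)
Last nonzero remainder: 104m^2−624m+832. Dividing through by 104 gives the monic gcd m^2−6m+8.
Cancel m^2−6m+8 from numerator and denominator to get the reduced form.

(−5m^3−30m^2−100m−240)/(2m^2+4m+88)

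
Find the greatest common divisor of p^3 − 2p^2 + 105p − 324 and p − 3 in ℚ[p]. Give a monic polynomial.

Apply the Euclidean algorithm:
  p^3 − 2p^2 + 105p − 324 = (p^2 + p + 108)(p − 3) + (0)
The last nonzero remainder p − 3 is already monic.

p − 3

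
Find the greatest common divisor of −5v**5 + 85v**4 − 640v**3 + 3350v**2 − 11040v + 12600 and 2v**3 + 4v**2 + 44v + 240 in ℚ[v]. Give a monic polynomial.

Euclidean algorithm in ℚ[v]:
  −5v**5 + 85v**4 − 640v**3 + 3350v**2 − 11040v + 12600 = (−(5/2)v**2 + (95/2)v − 360)(2v**3 + 4v**2 + 44v + 240) + (3300v**2 − 6600v + 99000)
  2v**3 + 4v**2 + 44v + 240 = ((1/1650)v + 2/825)(3300v**2 − 6600v + 99000) + (0)
Last nonzero remainder: 3300v**2 − 6600v + 99000. Dividing through by 3300 gives the monic gcd v**2 − 2v + 30.

v**2 − 2v + 30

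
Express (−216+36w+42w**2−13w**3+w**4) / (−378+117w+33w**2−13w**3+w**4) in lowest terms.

(−12−4w+w**2)/(−21−4w+w**2)

Repeated division with remainder:
  w**4−13w**3+42w**2+36w−216 = (w**4−13w**3+33w**2+117w−378) + (9w**2−81w+162)
  w**4−13w**3+33w**2+117w−378 = ((1/9)w**2−(4/9)w−7/3)(9w**2−81w+162) + (0)
Last nonzero remainder: 9w**2−81w+162. Dividing through by 9 gives the monic gcd w**2−9w+18.
Cancel w**2−9w+18 from numerator and denominator to get the reduced form.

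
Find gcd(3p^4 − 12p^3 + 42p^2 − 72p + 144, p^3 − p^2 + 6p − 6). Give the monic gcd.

By polynomial division,
  3p^4 − 12p^3 + 42p^2 − 72p + 144 = (3p − 9)(p^3 − p^2 + 6p − 6) + (15p^2 + 90)
  p^3 − p^2 + 6p − 6 = ((1/15)p − 1/15)(15p^2 + 90) + (0)
Last nonzero remainder: 15p^2 + 90. Dividing through by 15 gives the monic gcd p^2 + 6.

p^2 + 6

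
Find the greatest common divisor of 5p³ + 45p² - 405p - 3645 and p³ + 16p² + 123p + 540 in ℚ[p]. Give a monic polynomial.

p + 9

Apply the Euclidean algorithm:
  5p³ + 45p² - 405p - 3645 = (5)(p³ + 16p² + 123p + 540) + (-35p² - 1020p - 6345)
  p³ + 16p² + 123p + 540 = (-(1/35)p + 92/245)(-35p² - 1020p - 6345) + ((15912/49)p + 143208/49)
  -35p² - 1020p - 6345 = (-(1715/15912)p - 11515/5304)((15912/49)p + 143208/49) + (0)
Last nonzero remainder: (15912/49)p + 143208/49. Dividing through by 15912/49 gives the monic gcd p + 9.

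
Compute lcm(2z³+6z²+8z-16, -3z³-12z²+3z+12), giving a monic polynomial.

z⁵+8z⁴+23z³+24z²-24z-32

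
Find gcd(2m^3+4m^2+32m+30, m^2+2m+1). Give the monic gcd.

m+1

Repeated division with remainder:
  2m^3+4m^2+32m+30 = (2m)(m^2+2m+1) + (30m+30)
  m^2+2m+1 = ((1/30)m+1/30)(30m+30) + (0)
Last nonzero remainder: 30m+30. Dividing through by 30 gives the monic gcd m+1.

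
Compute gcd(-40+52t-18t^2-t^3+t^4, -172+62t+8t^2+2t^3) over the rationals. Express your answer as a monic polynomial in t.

Apply the Euclidean algorithm:
  t^4-t^3-18t^2+52t-40 = ((1/2)t-5/2)(2t^3+8t^2+62t-172) + (-29t^2+293t-470)
  2t^3+8t^2+62t-172 = (-(2/29)t-818/841)(-29t^2+293t-470) + ((264556/841)t-529112/841)
  -29t^2+293t-470 = (-(24389/264556)t+197635/264556)((264556/841)t-529112/841) + (0)
Last nonzero remainder: (264556/841)t-529112/841. Dividing through by 264556/841 gives the monic gcd t-2.

-2+t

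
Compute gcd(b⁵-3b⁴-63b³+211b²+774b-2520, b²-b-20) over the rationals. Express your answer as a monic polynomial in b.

b²-b-20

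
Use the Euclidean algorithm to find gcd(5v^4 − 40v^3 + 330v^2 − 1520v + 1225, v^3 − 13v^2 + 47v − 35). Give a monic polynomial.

v^2 − 6v + 5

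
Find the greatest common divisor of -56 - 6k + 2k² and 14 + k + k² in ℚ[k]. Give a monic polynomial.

By polynomial division,
  2k² - 6k - 56 = (2)(k² + k + 14) + (-8k - 84)
  k² + k + 14 = (-(1/8)k + 19/16)(-8k - 84) + (455/4)
  -8k - 84 = (-(32/455)k - 48/65)(455/4) + (0)
The last nonzero remainder is the constant 455/4, so the polynomials are coprime and gcd = 1.

1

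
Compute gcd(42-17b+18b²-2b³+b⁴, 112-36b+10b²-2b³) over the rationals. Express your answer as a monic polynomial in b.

14-b+b²

Euclidean algorithm in ℚ[b]:
  b⁴-2b³+18b²-17b+42 = (-(1/2)b-3/2)(-2b³+10b²-36b+112) + (15b²-15b+210)
  -2b³+10b²-36b+112 = (-(2/15)b+8/15)(15b²-15b+210) + (0)
Last nonzero remainder: 15b²-15b+210. Dividing through by 15 gives the monic gcd b²-b+14.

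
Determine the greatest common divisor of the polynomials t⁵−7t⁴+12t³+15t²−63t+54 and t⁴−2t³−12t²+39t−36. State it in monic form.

t³−6t²+12t−9

Euclidean algorithm in ℚ[t]:
  t⁵−7t⁴+12t³+15t²−63t+54 = (t−5)(t⁴−2t³−12t²+39t−36) + (14t³−84t²+168t−126)
  t⁴−2t³−12t²+39t−36 = ((1/14)t+2/7)(14t³−84t²+168t−126) + (0)
Last nonzero remainder: 14t³−84t²+168t−126. Dividing through by 14 gives the monic gcd t³−6t²+12t−9.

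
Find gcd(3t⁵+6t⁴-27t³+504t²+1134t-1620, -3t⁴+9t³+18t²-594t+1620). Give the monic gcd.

By polynomial division,
  3t⁵+6t⁴-27t³+504t²+1134t-1620 = (-t-5)(-3t⁴+9t³+18t²-594t+1620) + (36t³-216t+6480)
  -3t⁴+9t³+18t²-594t+1620 = (-(1/12)t+1/4)(36t³-216t+6480) + (0)
Last nonzero remainder: 36t³-216t+6480. Dividing through by 36 gives the monic gcd t³-6t+180.

t³-6t+180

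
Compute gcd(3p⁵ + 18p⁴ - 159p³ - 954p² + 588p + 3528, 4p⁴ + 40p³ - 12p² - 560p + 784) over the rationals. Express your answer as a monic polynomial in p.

Euclidean algorithm in ℚ[p]:
  3p⁵ + 18p⁴ - 159p³ - 954p² + 588p + 3528 = ((3/4)p - 3)(4p⁴ + 40p³ - 12p² - 560p + 784) + (-30p³ - 570p² - 1680p + 5880)
  4p⁴ + 40p³ - 12p² - 560p + 784 = (-(2/15)p + 6/5)(-30p³ - 570p² - 1680p + 5880) + (448p² + 2240p - 6272)
  -30p³ - 570p² - 1680p + 5880 = (-(15/224)p - 15/16)(448p² + 2240p - 6272) + (0)
Last nonzero remainder: 448p² + 2240p - 6272. Dividing through by 448 gives the monic gcd p² + 5p - 14.

p² + 5p - 14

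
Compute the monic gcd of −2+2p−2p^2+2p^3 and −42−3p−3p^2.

1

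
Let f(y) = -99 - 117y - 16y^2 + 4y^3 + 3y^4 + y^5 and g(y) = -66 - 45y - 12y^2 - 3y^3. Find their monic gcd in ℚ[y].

11 + 2y + y^2

By polynomial division,
  y^5 + 3y^4 + 4y^3 - 16y^2 - 117y - 99 = (-(1/3)y^2 + (1/3)y + 7/3)(-3y^3 - 12y^2 - 45y - 66) + (5y^2 + 10y + 55)
  -3y^3 - 12y^2 - 45y - 66 = (-(3/5)y - 6/5)(5y^2 + 10y + 55) + (0)
Last nonzero remainder: 5y^2 + 10y + 55. Dividing through by 5 gives the monic gcd y^2 + 2y + 11.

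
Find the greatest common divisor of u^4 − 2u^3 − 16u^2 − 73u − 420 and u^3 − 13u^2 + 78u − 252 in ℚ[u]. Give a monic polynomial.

u − 7

Apply the Euclidean algorithm:
  u^4 − 2u^3 − 16u^2 − 73u − 420 = (u + 11)(u^3 − 13u^2 + 78u − 252) + (49u^2 − 679u + 2352)
  u^3 − 13u^2 + 78u − 252 = ((1/49)u + 6/343)(49u^2 − 679u + 2352) + ((2052/49)u − 2052/7)
  49u^2 − 679u + 2352 = ((2401/2052)u − 1372/171)((2052/49)u − 2052/7) + (0)
Last nonzero remainder: (2052/49)u − 2052/7. Dividing through by 2052/49 gives the monic gcd u − 7.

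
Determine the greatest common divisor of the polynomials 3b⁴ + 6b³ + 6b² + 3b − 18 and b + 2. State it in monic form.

b + 2

Repeated division with remainder:
  3b⁴ + 6b³ + 6b² + 3b − 18 = (3b³ + 6b − 9)(b + 2) + (0)
The last nonzero remainder b + 2 is already monic.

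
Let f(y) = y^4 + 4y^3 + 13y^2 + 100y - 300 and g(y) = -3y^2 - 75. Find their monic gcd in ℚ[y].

y^2 + 25

Repeated division with remainder:
  y^4 + 4y^3 + 13y^2 + 100y - 300 = (-(1/3)y^2 - (4/3)y + 4)(-3y^2 - 75) + (0)
Last nonzero remainder: -3y^2 - 75. Dividing through by -3 gives the monic gcd y^2 + 25.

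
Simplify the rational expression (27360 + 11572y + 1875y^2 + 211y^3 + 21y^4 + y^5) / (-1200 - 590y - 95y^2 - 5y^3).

Apply the Euclidean algorithm:
  y^5 + 21y^4 + 211y^3 + 1875y^2 + 11572y + 27360 = (-(1/5)y^2 - (2/5)y - 11)(-5y^3 - 95y^2 - 590y - 1200) + (354y^2 + 4602y + 14160)
  -5y^3 - 95y^2 - 590y - 1200 = (-(5/354)y - 5/59)(354y^2 + 4602y + 14160) + (0)
Last nonzero remainder: 354y^2 + 4602y + 14160. Dividing through by 354 gives the monic gcd y^2 + 13y + 40.
Cancel y^2 + 13y + 40 from numerator and denominator to get the reduced form.

(-684 - 67y - 8y^2 - y^3)/(30 + 5y)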